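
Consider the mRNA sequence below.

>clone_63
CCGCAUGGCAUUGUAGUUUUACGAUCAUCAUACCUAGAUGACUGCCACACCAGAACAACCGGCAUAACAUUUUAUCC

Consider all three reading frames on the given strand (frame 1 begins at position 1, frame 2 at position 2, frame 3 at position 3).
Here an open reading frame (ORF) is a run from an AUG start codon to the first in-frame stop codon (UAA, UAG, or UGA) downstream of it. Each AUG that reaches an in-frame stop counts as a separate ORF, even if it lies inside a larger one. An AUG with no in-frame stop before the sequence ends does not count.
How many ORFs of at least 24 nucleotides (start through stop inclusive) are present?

1

Frame 1: CCG CAU GGC AUU GUA GUU UUA CGA UCA UCA UAC CUA GAU GAC UGC CAC ACC AGA ACA ACC GGC AUA ACA UUU UAU — no AUG→stop ORF.
Frame 2: CGC AUG GCA UUG UAG UUU UAC GAU CAU CAU ACC UAG AUG ACU GCC ACA CCA GAA CAA CCG GCA UAA CAU UUU AUC — AUG at 5, stop UAG at 14 → 12 nt; AUG at 38, stop UAA at 65 → 30 nt.
Frame 3: GCA UGG CAU UGU AGU UUU ACG AUC AUC AUA CCU AGA UGA CUG CCA CAC CAG AAC AAC CGG CAU AAC AUU UUA UCC — no AUG→stop ORF.
ORFs ≥ 24 nucleotides: frame 2 38–67 (30 nucleotides). Count = 1.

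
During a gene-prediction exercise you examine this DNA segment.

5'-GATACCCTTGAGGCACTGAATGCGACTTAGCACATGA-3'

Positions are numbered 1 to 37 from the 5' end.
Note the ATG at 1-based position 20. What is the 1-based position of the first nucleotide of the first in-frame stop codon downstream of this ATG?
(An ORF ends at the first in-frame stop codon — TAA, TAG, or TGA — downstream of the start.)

35

Codons from position 20: ATG (20–22), CGA (23–25), CTT (26–28), AGC (29–31), ACA (32–34), TGA (35–37).
TGA is a stop codon; it begins at position 35.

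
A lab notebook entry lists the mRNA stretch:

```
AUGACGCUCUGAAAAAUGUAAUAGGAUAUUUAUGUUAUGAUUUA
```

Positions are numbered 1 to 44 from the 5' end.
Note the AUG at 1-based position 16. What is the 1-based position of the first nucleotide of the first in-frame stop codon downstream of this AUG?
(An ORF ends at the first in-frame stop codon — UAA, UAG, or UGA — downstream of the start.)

Codons from position 16: AUG (16–18), UAA (19–21).
UAA is a stop codon; it begins at position 19.

19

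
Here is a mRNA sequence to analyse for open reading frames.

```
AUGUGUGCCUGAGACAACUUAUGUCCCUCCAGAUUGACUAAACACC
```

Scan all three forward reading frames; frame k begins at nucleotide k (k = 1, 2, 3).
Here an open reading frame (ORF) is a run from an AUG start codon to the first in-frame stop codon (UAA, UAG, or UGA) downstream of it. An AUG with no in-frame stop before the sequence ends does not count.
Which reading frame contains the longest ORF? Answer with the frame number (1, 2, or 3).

3

Frame 1: AUG UGU GCC UGA GAC AAC UUA UGU CCC UCC AGA UUG ACU AAA CAC — AUG at 1, stop UGA at 10 → 12 nt.
Frame 2: UGU GUG CCU GAG ACA ACU UAU GUC CCU CCA GAU UGA CUA AAC ACC — no AUG→stop ORF.
Frame 3: GUG UGC CUG AGA CAA CUU AUG UCC CUC CAG AUU GAC UAA ACA — AUG at 21, stop UAA at 39 → 21 nt.
Longest ORF is 21 nt in frame 3 (positions 21–41).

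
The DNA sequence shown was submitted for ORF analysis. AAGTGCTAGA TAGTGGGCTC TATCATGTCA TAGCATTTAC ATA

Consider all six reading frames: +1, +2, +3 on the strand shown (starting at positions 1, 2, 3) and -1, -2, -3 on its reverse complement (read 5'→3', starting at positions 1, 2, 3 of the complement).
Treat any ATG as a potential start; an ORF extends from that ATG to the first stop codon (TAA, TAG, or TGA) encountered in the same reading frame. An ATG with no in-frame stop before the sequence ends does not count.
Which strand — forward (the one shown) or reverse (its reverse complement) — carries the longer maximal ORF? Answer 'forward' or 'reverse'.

Reverse complement (5'→3'): TATGTAAATGCTATGACATGATAGAGCCCACTATCTAGCACTT
Frame +1: AAG TGC TAG ATA GTG GGC TCT ATC ATG TCA TAG CAT TTA CAT — ATG at 25, stop TAG at 31 → 9 nt.
Frame +2: AGT GCT AGA TAG TGG GCT CTA TCA TGT CAT AGC ATT TAC ATA — no ATG→stop ORF.
Frame +3: GTG CTA GAT AGT GGG CTC TAT CAT GTC ATA GCA TTT ACA — no ATG→stop ORF.
Frame -1: TAT GTA AAT GCT ATG ACA TGA TAG AGC CCA CTA TCT AGC ACT — ATG at 13, stop TGA at 19 → 9 nt.
Frame -2: ATG TAA ATG CTA TGA CAT GAT AGA GCC CAC TAT CTA GCA CTT — ATG at 2, stop TAA at 5 → 6 nt; ATG at 8, stop TGA at 14 → 9 nt.
Frame -3: TGT AAA TGC TAT GAC ATG ATA GAG CCC ACT ATC TAG CAC — ATG at 18, stop TAG at 36 → 21 nt.
Forward-strand max 9 nt; reverse-strand max 21 nt. The reverse strand has the longer ORF.

reverse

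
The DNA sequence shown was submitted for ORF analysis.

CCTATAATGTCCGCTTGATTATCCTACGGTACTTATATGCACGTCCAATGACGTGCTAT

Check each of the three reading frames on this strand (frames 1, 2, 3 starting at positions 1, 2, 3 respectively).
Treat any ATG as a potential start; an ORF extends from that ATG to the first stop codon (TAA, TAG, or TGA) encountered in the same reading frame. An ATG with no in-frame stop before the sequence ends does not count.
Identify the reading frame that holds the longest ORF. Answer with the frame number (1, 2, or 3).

Frame 1: CCT ATA ATG TCC GCT TGA TTA TCC TAC GGT ACT TAT ATG CAC GTC CAA TGA CGT GCT — ATG at 7, stop TGA at 16 → 12 nt; ATG at 37, stop TGA at 49 → 15 nt.
Frame 2: CTA TAA TGT CCG CTT GAT TAT CCT ACG GTA CTT ATA TGC ACG TCC AAT GAC GTG CTA — no ATG→stop ORF.
Frame 3: TAT AAT GTC CGC TTG ATT ATC CTA CGG TAC TTA TAT GCA CGT CCA ATG ACG TGC TAT — no ATG→stop ORF.
Longest ORF is 15 nt in frame 1 (positions 37–51).

1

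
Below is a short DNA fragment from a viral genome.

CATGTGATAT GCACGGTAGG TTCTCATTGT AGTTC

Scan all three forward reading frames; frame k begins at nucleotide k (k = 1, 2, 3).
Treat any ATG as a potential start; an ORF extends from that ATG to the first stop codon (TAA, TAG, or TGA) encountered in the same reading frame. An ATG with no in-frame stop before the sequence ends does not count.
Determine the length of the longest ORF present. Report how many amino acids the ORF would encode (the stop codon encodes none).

Frame 1: CAT GTG ATA TGC ACG GTA GGT TCT CAT TGT AGT — no ATG→stop ORF.
Frame 2: ATG TGA TAT GCA CGG TAG GTT CTC ATT GTA GTT — ATG at 2, stop TGA at 5 → 6 nt.
Frame 3: TGT GAT ATG CAC GGT AGG TTC TCA TTG TAG TTC — ATG at 9, stop TAG at 30 → 24 nt.
Longest: frame 3, positions 9–32, 24 nt = 8 codons = 7 aa. → 7 amino acids.

7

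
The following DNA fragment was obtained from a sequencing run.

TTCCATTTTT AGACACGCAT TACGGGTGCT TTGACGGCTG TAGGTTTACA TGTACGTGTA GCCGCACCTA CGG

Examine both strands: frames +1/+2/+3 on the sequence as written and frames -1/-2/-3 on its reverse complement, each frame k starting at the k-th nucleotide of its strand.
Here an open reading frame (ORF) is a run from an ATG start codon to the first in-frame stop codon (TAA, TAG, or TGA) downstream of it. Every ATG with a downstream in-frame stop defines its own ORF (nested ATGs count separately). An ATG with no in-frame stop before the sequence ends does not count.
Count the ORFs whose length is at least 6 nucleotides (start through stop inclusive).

Reverse complement (5'→3'): CCGTAGGTGCGGCTACACGTACATGTAAACCTACAGCCGTCAAAGCACCCGTAATGCGTGTCTAAAAATGGAA
Frame +1: TTC CAT TTT TAG ACA CGC ATT ACG GGT GCT TTG ACG GCT GTA GGT TTA CAT GTA CGT GTA GCC GCA CCT ACG — no ATG→stop ORF.
Frame +2: TCC ATT TTT AGA CAC GCA TTA CGG GTG CTT TGA CGG CTG TAG GTT TAC ATG TAC GTG TAG CCG CAC CTA CGG — ATG at 50, stop TAG at 59 → 12 nt.
Frame +3: CCA TTT TTA GAC ACG CAT TAC GGG TGC TTT GAC GGC TGT AGG TTT ACA TGT ACG TGT AGC CGC ACC TAC — no ATG→stop ORF.
Frame -1: CCG TAG GTG CGG CTA CAC GTA CAT GTA AAC CTA CAG CCG TCA AAG CAC CCG TAA TGC GTG TCT AAA AAT GGA — no ATG→stop ORF.
Frame -2: CGT AGG TGC GGC TAC ACG TAC ATG TAA ACC TAC AGC CGT CAA AGC ACC CGT AAT GCG TGT CTA AAA ATG GAA — ATG at 23, stop TAA at 26 → 6 nt.
Frame -3: GTA GGT GCG GCT ACA CGT ACA TGT AAA CCT ACA GCC GTC AAA GCA CCC GTA ATG CGT GTC TAA AAA TGG — ATG at 54, stop TAA at 63 → 12 nt.
ORFs ≥ 6 nucleotides: frame +2 50–61 (12 nucleotides), frame -2 23–28 (6 nucleotides), frame -3 54–65 (12 nucleotides). Count = 3.

3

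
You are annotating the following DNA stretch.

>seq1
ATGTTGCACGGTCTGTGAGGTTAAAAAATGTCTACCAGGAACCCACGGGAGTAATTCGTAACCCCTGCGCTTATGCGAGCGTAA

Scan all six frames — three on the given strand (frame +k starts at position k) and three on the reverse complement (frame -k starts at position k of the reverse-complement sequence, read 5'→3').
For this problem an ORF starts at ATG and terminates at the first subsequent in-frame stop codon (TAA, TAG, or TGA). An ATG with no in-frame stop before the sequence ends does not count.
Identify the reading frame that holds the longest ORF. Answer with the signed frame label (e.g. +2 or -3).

+1

Reverse complement (5'→3'): TTACGCTCGCATAAGCGCAGGGGTTACGAATTACTCCCGTGGGTTCCTGGTAGACATTTTTTAACCTCACAGACCGTGCAACAT
Frame +1: ATG TTG CAC GGT CTG TGA GGT TAA AAA ATG TCT ACC AGG AAC CCA CGG GAG TAA TTC GTA ACC CCT GCG CTT ATG CGA GCG TAA — ATG at 1, stop TGA at 16 → 18 nt; ATG at 28, stop TAA at 52 → 27 nt; ATG at 73, stop TAA at 82 → 12 nt.
Frame +2: TGT TGC ACG GTC TGT GAG GTT AAA AAA TGT CTA CCA GGA ACC CAC GGG AGT AAT TCG TAA CCC CTG CGC TTA TGC GAG CGT — no ATG→stop ORF.
Frame +3: GTT GCA CGG TCT GTG AGG TTA AAA AAT GTC TAC CAG GAA CCC ACG GGA GTA ATT CGT AAC CCC TGC GCT TAT GCG AGC GTA — no ATG→stop ORF.
Frame -1: TTA CGC TCG CAT AAG CGC AGG GGT TAC GAA TTA CTC CCG TGG GTT CCT GGT AGA CAT TTT TTA ACC TCA CAG ACC GTG CAA CAT — no ATG→stop ORF.
Frame -2: TAC GCT CGC ATA AGC GCA GGG GTT ACG AAT TAC TCC CGT GGG TTC CTG GTA GAC ATT TTT TAA CCT CAC AGA CCG TGC AAC — no ATG→stop ORF.
Frame -3: ACG CTC GCA TAA GCG CAG GGG TTA CGA ATT ACT CCC GTG GGT TCC TGG TAG ACA TTT TTT AAC CTC ACA GAC CGT GCA ACA — no ATG→stop ORF.
Longest ORF is 27 nt in frame +1 (positions 28–54).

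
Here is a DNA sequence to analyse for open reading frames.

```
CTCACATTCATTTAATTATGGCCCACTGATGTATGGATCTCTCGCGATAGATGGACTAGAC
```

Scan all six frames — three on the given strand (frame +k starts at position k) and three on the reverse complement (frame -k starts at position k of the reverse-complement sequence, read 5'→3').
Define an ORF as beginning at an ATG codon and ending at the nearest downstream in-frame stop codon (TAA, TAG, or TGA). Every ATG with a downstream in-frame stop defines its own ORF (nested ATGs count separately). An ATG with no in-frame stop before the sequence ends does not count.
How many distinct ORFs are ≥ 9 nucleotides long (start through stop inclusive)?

Reverse complement (5'→3'): GTCTAGTCCATCTATCGCGAGAGATCCATACATCAGTGGGCCATAATTAAATGAATGTGAG
Frame +1: CTC ACA TTC ATT TAA TTA TGG CCC ACT GAT GTA TGG ATC TCT CGC GAT AGA TGG ACT AGA — no ATG→stop ORF.
Frame +2: TCA CAT TCA TTT AAT TAT GGC CCA CTG ATG TAT GGA TCT CTC GCG ATA GAT GGA CTA GAC — no ATG→stop ORF.
Frame +3: CAC ATT CAT TTA ATT ATG GCC CAC TGA TGT ATG GAT CTC TCG CGA TAG ATG GAC TAG — ATG at 18, stop TGA at 27 → 12 nt; ATG at 33, stop TAG at 48 → 18 nt; ATG at 51, stop TAG at 57 → 9 nt.
Frame -1: GTC TAG TCC ATC TAT CGC GAG AGA TCC ATA CAT CAG TGG GCC ATA ATT AAA TGA ATG TGA — ATG at 55, stop TGA at 58 → 6 nt.
Frame -2: TCT AGT CCA TCT ATC GCG AGA GAT CCA TAC ATC AGT GGG CCA TAA TTA AAT GAA TGT GAG — no ATG→stop ORF.
Frame -3: CTA GTC CAT CTA TCG CGA GAG ATC CAT ACA TCA GTG GGC CAT AAT TAA ATG AAT GTG — no ATG→stop ORF.
ORFs ≥ 9 nucleotides: frame +3 18–29 (12 nucleotides), frame +3 33–50 (18 nucleotides), frame +3 51–59 (9 nucleotides). Count = 3.

3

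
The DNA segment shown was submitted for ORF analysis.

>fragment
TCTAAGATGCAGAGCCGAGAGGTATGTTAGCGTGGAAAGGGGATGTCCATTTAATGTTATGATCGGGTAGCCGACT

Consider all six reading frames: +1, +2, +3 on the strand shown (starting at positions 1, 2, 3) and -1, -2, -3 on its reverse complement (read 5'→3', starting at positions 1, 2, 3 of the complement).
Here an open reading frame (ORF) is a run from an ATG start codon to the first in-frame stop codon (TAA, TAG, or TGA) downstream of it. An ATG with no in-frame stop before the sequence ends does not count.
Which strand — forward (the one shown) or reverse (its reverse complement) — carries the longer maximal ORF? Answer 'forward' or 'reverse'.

Reverse complement (5'→3'): AGTCGGCTACCCGATCATAACATTAAATGGACATCCCCTTTCCACGCTAACATACCTCTCGGCTCTGCATCTTAGA
Frame +1: TCT AAG ATG CAG AGC CGA GAG GTA TGT TAG CGT GGA AAG GGG ATG TCC ATT TAA TGT TAT GAT CGG GTA GCC GAC — ATG at 7, stop TAG at 28 → 24 nt; ATG at 43, stop TAA at 52 → 12 nt.
Frame +2: CTA AGA TGC AGA GCC GAG AGG TAT GTT AGC GTG GAA AGG GGA TGT CCA TTT AAT GTT ATG ATC GGG TAG CCG ACT — ATG at 59, stop TAG at 68 → 12 nt.
Frame +3: TAA GAT GCA GAG CCG AGA GGT ATG TTA GCG TGG AAA GGG GAT GTC CAT TTA ATG TTA TGA TCG GGT AGC CGA — ATG at 24, stop TGA at 60 → 39 nt; ATG at 54, stop TGA at 60 → 9 nt.
Frame -1: AGT CGG CTA CCC GAT CAT AAC ATT AAA TGG ACA TCC CCT TTC CAC GCT AAC ATA CCT CTC GGC TCT GCA TCT TAG — no ATG→stop ORF.
Frame -2: GTC GGC TAC CCG ATC ATA ACA TTA AAT GGA CAT CCC CTT TCC ACG CTA ACA TAC CTC TCG GCT CTG CAT CTT AGA — no ATG→stop ORF.
Frame -3: TCG GCT ACC CGA TCA TAA CAT TAA ATG GAC ATC CCC TTT CCA CGC TAA CAT ACC TCT CGG CTC TGC ATC TTA — ATG at 27, stop TAA at 48 → 24 nt.
Forward-strand max 39 nt; reverse-strand max 24 nt. The forward strand has the longer ORF.

forward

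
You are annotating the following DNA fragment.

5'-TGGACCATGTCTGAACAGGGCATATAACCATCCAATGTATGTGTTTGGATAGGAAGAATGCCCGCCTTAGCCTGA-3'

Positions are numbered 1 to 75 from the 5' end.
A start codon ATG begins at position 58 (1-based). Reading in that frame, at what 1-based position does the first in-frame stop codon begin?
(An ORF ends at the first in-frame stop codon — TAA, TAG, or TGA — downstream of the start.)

Codons from position 58: ATG (58–60), CCC (61–63), GCC (64–66), TTA (67–69), GCC (70–72), TGA (73–75).
TGA is a stop codon; it begins at position 73.

73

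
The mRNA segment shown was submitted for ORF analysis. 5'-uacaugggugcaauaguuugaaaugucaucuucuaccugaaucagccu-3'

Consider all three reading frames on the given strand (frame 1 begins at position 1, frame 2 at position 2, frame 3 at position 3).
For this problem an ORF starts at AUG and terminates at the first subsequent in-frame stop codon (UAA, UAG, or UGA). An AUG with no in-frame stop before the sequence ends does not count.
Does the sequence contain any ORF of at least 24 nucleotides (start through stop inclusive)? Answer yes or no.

no

Frame 1: UAC AUG GGU GCA AUA GUU UGA AAU GUC AUC UUC UAC CUG AAU CAG CCU — AUG at 4, stop UGA at 19 → 18 nt.
Frame 2: ACA UGG GUG CAA UAG UUU GAA AUG UCA UCU UCU ACC UGA AUC AGC — AUG at 23, stop UGA at 38 → 18 nt.
Frame 3: CAU GGG UGC AAU AGU UUG AAA UGU CAU CUU CUA CCU GAA UCA GCC — no AUG→stop ORF.
Largest ORF found is 18 nucleotides < 24, so no.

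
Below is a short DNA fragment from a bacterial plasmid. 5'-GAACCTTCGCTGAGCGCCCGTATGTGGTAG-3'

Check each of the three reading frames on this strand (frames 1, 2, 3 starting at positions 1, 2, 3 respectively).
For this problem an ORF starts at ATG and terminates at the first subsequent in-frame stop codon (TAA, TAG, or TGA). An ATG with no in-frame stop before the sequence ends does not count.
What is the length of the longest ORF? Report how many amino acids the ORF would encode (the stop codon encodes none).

2

Frame 1: GAA CCT TCG CTG AGC GCC CGT ATG TGG TAG — ATG at 22, stop TAG at 28 → 9 nt.
Frame 2: AAC CTT CGC TGA GCG CCC GTA TGT GGT — no ATG→stop ORF.
Frame 3: ACC TTC GCT GAG CGC CCG TAT GTG GTA — no ATG→stop ORF.
Longest: frame 1, positions 22–30, 9 nt = 3 codons = 2 aa. → 2 amino acids.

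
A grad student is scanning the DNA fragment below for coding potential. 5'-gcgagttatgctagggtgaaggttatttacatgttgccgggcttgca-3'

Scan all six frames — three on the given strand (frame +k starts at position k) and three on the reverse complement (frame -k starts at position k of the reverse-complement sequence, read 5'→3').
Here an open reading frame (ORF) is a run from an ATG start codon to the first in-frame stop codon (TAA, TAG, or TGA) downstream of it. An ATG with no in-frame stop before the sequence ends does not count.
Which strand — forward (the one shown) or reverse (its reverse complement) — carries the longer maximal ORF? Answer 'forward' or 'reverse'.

Reverse complement (5'→3'): TGCAAGCCCGGCAACATGTAAATAACCTTCACCCTAGCATAACTCGC
Frame +1: GCG AGT TAT GCT AGG GTG AAG GTT ATT TAC ATG TTG CCG GGC TTG — no ATG→stop ORF.
Frame +2: CGA GTT ATG CTA GGG TGA AGG TTA TTT ACA TGT TGC CGG GCT TGC — ATG at 8, stop TGA at 17 → 12 nt.
Frame +3: GAG TTA TGC TAG GGT GAA GGT TAT TTA CAT GTT GCC GGG CTT GCA — no ATG→stop ORF.
Frame -1: TGC AAG CCC GGC AAC ATG TAA ATA ACC TTC ACC CTA GCA TAA CTC — ATG at 16, stop TAA at 19 → 6 nt.
Frame -2: GCA AGC CCG GCA ACA TGT AAA TAA CCT TCA CCC TAG CAT AAC TCG — no ATG→stop ORF.
Frame -3: CAA GCC CGG CAA CAT GTA AAT AAC CTT CAC CCT AGC ATA ACT CGC — no ATG→stop ORF.
Forward-strand max 12 nt; reverse-strand max 6 nt. The forward strand has the longer ORF.

forward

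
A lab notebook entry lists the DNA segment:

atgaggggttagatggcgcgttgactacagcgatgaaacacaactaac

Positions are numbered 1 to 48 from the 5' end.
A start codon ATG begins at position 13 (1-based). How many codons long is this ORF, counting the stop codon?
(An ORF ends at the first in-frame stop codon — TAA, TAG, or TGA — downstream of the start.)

Codons from position 13: ATG (13–15), GCG (16–18), CGT (19–21), TGA (22–24).
TGA is the first in-frame stop; that's 4 codons including the stop.

4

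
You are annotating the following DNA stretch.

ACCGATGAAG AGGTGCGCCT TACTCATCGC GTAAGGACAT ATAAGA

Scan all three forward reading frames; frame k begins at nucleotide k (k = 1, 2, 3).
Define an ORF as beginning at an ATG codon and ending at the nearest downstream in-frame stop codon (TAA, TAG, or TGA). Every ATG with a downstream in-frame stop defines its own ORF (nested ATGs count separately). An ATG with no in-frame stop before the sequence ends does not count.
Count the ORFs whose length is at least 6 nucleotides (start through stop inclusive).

Frame 1: ACC GAT GAA GAG GTG CGC CTT ACT CAT CGC GTA AGG ACA TAT AAG — no ATG→stop ORF.
Frame 2: CCG ATG AAG AGG TGC GCC TTA CTC ATC GCG TAA GGA CAT ATA AGA — ATG at 5, stop TAA at 32 → 30 nt.
Frame 3: CGA TGA AGA GGT GCG CCT TAC TCA TCG CGT AAG GAC ATA TAA — no ATG→stop ORF.
ORFs ≥ 6 nucleotides: frame 2 5–34 (30 nucleotides). Count = 1.

1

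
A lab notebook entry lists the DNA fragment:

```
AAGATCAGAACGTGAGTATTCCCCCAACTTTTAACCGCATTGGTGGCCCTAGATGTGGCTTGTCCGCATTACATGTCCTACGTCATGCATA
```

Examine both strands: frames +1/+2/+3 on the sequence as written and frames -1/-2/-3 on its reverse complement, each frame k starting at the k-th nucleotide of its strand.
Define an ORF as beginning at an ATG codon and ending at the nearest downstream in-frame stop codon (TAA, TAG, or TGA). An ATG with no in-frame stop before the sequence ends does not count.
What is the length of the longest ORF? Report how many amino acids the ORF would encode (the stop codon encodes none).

13

Reverse complement (5'→3'): TATGCATGACGTAGGACATGTAATGCGGACAAGCCACATCTAGGGCCACCAATGCGGTTAAAAGTTGGGGGAATACTCACGTTCTGATCTT
Frame +1: AAG ATC AGA ACG TGA GTA TTC CCC CAA CTT TTA ACC GCA TTG GTG GCC CTA GAT GTG GCT TGT CCG CAT TAC ATG TCC TAC GTC ATG CAT — no ATG→stop ORF.
Frame +2: AGA TCA GAA CGT GAG TAT TCC CCC AAC TTT TAA CCG CAT TGG TGG CCC TAG ATG TGG CTT GTC CGC ATT ACA TGT CCT ACG TCA TGC ATA — no ATG→stop ORF.
Frame +3: GAT CAG AAC GTG AGT ATT CCC CCA ACT TTT AAC CGC ATT GGT GGC CCT AGA TGT GGC TTG TCC GCA TTA CAT GTC CTA CGT CAT GCA — no ATG→stop ORF.
Frame -1: TAT GCA TGA CGT AGG ACA TGT AAT GCG GAC AAG CCA CAT CTA GGG CCA CCA ATG CGG TTA AAA GTT GGG GGA ATA CTC ACG TTC TGA TCT — ATG at 52, stop TGA at 85 → 36 nt.
Frame -2: ATG CAT GAC GTA GGA CAT GTA ATG CGG ACA AGC CAC ATC TAG GGC CAC CAA TGC GGT TAA AAG TTG GGG GAA TAC TCA CGT TCT GAT CTT — ATG at 2, stop TAG at 41 → 42 nt; ATG at 23, stop TAG at 41 → 21 nt.
Frame -3: TGC ATG ACG TAG GAC ATG TAA TGC GGA CAA GCC ACA TCT AGG GCC ACC AAT GCG GTT AAA AGT TGG GGG AAT ACT CAC GTT CTG ATC — ATG at 6, stop TAG at 12 → 9 nt; ATG at 18, stop TAA at 21 → 6 nt.
Longest: frame -2, positions 2–43, 42 nt = 14 codons = 13 aa. → 13 amino acids.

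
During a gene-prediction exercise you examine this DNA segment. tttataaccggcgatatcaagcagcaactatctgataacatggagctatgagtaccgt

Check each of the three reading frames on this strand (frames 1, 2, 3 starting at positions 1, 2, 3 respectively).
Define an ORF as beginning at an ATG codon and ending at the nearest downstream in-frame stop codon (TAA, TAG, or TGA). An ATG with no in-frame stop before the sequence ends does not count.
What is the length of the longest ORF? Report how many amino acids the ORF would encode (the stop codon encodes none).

Frame 1: TTT ATA ACC GGC GAT ATC AAG CAG CAA CTA TCT GAT AAC ATG GAG CTA TGA GTA CCG — ATG at 40, stop TGA at 49 → 12 nt.
Frame 2: TTA TAA CCG GCG ATA TCA AGC AGC AAC TAT CTG ATA ACA TGG AGC TAT GAG TAC CGT — no ATG→stop ORF.
Frame 3: TAT AAC CGG CGA TAT CAA GCA GCA ACT ATC TGA TAA CAT GGA GCT ATG AGT ACC — no ATG→stop ORF.
Longest: frame 1, positions 40–51, 12 nt = 4 codons = 3 aa. → 3 amino acids.

3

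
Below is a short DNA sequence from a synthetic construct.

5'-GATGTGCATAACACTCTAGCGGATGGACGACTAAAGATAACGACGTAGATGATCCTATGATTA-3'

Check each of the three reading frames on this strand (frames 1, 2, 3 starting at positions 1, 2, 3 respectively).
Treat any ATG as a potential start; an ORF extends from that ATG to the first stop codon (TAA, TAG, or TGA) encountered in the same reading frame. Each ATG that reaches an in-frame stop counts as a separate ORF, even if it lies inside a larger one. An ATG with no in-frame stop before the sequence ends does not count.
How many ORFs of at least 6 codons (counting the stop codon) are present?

1

Frame 1: GAT GTG CAT AAC ACT CTA GCG GAT GGA CGA CTA AAG ATA ACG ACG TAG ATG ATC CTA TGA TTA — ATG at 49, stop TGA at 58 → 12 nt.
Frame 2: ATG TGC ATA ACA CTC TAG CGG ATG GAC GAC TAA AGA TAA CGA CGT AGA TGA TCC TAT GAT — ATG at 2, stop TAG at 17 → 18 nt; ATG at 23, stop TAA at 32 → 12 nt.
Frame 3: TGT GCA TAA CAC TCT AGC GGA TGG ACG ACT AAA GAT AAC GAC GTA GAT GAT CCT ATG ATT — no ATG→stop ORF.
ORFs ≥ 6 codons: frame 2 2–19 (6 codons). Count = 1.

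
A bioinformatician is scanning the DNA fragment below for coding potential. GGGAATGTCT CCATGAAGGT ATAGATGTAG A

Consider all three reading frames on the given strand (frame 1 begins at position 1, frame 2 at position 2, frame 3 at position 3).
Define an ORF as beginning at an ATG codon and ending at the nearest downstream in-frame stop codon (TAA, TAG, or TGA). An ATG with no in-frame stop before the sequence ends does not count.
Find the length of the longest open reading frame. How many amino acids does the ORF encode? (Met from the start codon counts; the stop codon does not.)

Frame 1: GGG AAT GTC TCC ATG AAG GTA TAG ATG TAG — ATG at 13, stop TAG at 22 → 12 nt; ATG at 25, stop TAG at 28 → 6 nt.
Frame 2: GGA ATG TCT CCA TGA AGG TAT AGA TGT AGA — ATG at 5, stop TGA at 14 → 12 nt.
Frame 3: GAA TGT CTC CAT GAA GGT ATA GAT GTA — no ATG→stop ORF.
Longest: frame 1, positions 13–24, 12 nt = 4 codons = 3 aa. → 3 amino acids.

3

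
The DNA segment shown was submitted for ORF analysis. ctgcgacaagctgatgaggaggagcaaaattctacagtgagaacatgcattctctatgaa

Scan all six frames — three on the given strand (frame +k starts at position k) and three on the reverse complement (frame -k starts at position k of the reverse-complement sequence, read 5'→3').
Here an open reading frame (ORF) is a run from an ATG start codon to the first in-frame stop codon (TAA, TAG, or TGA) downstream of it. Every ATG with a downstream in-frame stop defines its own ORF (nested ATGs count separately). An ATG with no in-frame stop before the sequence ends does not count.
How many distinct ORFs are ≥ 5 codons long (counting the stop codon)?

Reverse complement (5'→3'): TTCATAGAGAATGCATGTTCTCACTGTAGAATTTTGCTCCTCCTCATCAGCTTGTCGCAG
Frame +1: CTG CGA CAA GCT GAT GAG GAG GAG CAA AAT TCT ACA GTG AGA ACA TGC ATT CTC TAT GAA — no ATG→stop ORF.
Frame +2: TGC GAC AAG CTG ATG AGG AGG AGC AAA ATT CTA CAG TGA GAA CAT GCA TTC TCT ATG — ATG at 14, stop TGA at 38 → 27 nt.
Frame +3: GCG ACA AGC TGA TGA GGA GGA GCA AAA TTC TAC AGT GAG AAC ATG CAT TCT CTA TGA — ATG at 45, stop TGA at 57 → 15 nt.
Frame -1: TTC ATA GAG AAT GCA TGT TCT CAC TGT AGA ATT TTG CTC CTC CTC ATC AGC TTG TCG CAG — no ATG→stop ORF.
Frame -2: TCA TAG AGA ATG CAT GTT CTC ACT GTA GAA TTT TGC TCC TCC TCA TCA GCT TGT CGC — no ATG→stop ORF.
Frame -3: CAT AGA GAA TGC ATG TTC TCA CTG TAG AAT TTT GCT CCT CCT CAT CAG CTT GTC GCA — ATG at 15, stop TAG at 27 → 15 nt.
ORFs ≥ 5 codons: frame +2 14–40 (9 codons), frame +3 45–59 (5 codons), frame -3 15–29 (5 codons). Count = 3.

3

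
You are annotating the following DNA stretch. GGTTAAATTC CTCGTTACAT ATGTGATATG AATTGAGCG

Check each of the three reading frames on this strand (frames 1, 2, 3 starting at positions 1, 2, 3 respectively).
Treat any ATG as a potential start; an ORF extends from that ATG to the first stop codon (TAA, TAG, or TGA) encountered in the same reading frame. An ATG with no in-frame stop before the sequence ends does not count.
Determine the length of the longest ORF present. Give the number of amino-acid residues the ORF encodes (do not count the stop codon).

Frame 1: GGT TAA ATT CCT CGT TAC ATA TGT GAT ATG AAT TGA GCG — ATG at 28, stop TGA at 34 → 9 nt.
Frame 2: GTT AAA TTC CTC GTT ACA TAT GTG ATA TGA ATT GAG — no ATG→stop ORF.
Frame 3: TTA AAT TCC TCG TTA CAT ATG TGA TAT GAA TTG AGC — ATG at 21, stop TGA at 24 → 6 nt.
Longest: frame 1, positions 28–36, 9 nt = 3 codons = 2 aa. → 2 amino acids.

2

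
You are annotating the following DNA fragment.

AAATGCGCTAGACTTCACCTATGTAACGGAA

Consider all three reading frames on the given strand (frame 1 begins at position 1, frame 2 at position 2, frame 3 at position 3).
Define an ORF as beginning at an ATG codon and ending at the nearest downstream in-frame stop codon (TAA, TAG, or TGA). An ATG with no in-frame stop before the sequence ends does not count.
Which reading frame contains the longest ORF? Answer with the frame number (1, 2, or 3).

Frame 1: AAA TGC GCT AGA CTT CAC CTA TGT AAC GGA — no ATG→stop ORF.
Frame 2: AAT GCG CTA GAC TTC ACC TAT GTA ACG GAA — no ATG→stop ORF.
Frame 3: ATG CGC TAG ACT TCA CCT ATG TAA CGG — ATG at 3, stop TAG at 9 → 9 nt; ATG at 21, stop TAA at 24 → 6 nt.
Longest ORF is 9 nt in frame 3 (positions 3–11).

3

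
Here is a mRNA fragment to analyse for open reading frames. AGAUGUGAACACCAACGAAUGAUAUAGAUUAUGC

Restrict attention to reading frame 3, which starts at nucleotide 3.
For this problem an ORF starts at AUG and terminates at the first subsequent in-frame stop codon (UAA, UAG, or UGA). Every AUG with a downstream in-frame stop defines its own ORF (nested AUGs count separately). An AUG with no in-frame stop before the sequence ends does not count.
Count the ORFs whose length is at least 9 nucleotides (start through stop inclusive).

Frame 3: AUG UGA ACA CCA ACG AAU GAU AUA GAU UAU — AUG at 3, stop UGA at 6 → 6 nt.
No ORF reaches 9 nucleotides. Count = 0.

0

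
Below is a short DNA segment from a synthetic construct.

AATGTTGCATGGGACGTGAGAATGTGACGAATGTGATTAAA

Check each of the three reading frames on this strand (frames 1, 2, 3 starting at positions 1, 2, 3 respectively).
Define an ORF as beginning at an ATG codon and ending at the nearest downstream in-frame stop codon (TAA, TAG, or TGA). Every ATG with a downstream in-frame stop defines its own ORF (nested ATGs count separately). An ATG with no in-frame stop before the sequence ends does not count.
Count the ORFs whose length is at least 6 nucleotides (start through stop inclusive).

Frame 1: AAT GTT GCA TGG GAC GTG AGA ATG TGA CGA ATG TGA TTA — ATG at 22, stop TGA at 25 → 6 nt; ATG at 31, stop TGA at 34 → 6 nt.
Frame 2: ATG TTG CAT GGG ACG TGA GAA TGT GAC GAA TGT GAT TAA — ATG at 2, stop TGA at 17 → 18 nt.
Frame 3: TGT TGC ATG GGA CGT GAG AAT GTG ACG AAT GTG ATT AAA — no ATG→stop ORF.
ORFs ≥ 6 nucleotides: frame 1 22–27 (6 nucleotides), frame 1 31–36 (6 nucleotides), frame 2 2–19 (18 nucleotides). Count = 3.

3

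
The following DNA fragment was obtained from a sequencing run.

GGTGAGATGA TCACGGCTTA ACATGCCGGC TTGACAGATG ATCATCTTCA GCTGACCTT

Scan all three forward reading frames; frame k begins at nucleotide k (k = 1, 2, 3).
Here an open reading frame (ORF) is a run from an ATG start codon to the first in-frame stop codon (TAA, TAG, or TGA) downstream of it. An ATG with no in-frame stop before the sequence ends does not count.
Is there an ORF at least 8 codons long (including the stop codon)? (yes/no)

no

Frame 1: GGT GAG ATG ATC ACG GCT TAA CAT GCC GGC TTG ACA GAT GAT CAT CTT CAG CTG ACC — ATG at 7, stop TAA at 19 → 15 nt.
Frame 2: GTG AGA TGA TCA CGG CTT AAC ATG CCG GCT TGA CAG ATG ATC ATC TTC AGC TGA CCT — ATG at 23, stop TGA at 32 → 12 nt; ATG at 38, stop TGA at 53 → 18 nt.
Frame 3: TGA GAT GAT CAC GGC TTA ACA TGC CGG CTT GAC AGA TGA TCA TCT TCA GCT GAC CTT — no ATG→stop ORF.
Largest ORF found is 6 codons < 8, so no.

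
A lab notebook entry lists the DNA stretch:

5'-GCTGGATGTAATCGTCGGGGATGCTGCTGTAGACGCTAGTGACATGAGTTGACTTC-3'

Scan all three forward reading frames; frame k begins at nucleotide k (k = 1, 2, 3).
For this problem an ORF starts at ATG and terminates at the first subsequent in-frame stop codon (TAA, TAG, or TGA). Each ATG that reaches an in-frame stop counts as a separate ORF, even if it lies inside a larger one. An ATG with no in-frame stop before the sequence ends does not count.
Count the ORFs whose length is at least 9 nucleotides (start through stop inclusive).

Frame 1: GCT GGA TGT AAT CGT CGG GGA TGC TGC TGT AGA CGC TAG TGA CAT GAG TTG ACT — no ATG→stop ORF.
Frame 2: CTG GAT GTA ATC GTC GGG GAT GCT GCT GTA GAC GCT AGT GAC ATG AGT TGA CTT — ATG at 44, stop TGA at 50 → 9 nt.
Frame 3: TGG ATG TAA TCG TCG GGG ATG CTG CTG TAG ACG CTA GTG ACA TGA GTT GAC TTC — ATG at 6, stop TAA at 9 → 6 nt; ATG at 21, stop TAG at 30 → 12 nt.
ORFs ≥ 9 nucleotides: frame 2 44–52 (9 nucleotides), frame 3 21–32 (12 nucleotides). Count = 2.

2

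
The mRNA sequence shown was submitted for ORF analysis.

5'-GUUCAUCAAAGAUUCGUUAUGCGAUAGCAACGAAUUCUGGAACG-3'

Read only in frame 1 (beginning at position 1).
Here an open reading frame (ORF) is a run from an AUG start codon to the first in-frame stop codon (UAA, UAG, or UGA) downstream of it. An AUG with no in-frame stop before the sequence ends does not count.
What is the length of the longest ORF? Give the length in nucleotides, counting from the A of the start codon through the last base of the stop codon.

Frame 1: GUU CAU CAA AGA UUC GUU AUG CGA UAG CAA CGA AUU CUG GAA — AUG at 19, stop UAG at 25 → 9 nt.
Longest: frame 1, positions 19–27, 9 nt = 3 codons = 2 aa. → 9 nucleotides.

9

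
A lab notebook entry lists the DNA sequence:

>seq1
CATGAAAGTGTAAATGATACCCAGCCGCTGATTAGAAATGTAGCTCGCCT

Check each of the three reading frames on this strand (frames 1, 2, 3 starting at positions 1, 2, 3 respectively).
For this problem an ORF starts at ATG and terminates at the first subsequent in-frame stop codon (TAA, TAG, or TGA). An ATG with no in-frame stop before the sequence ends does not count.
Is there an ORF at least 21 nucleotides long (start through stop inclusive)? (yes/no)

no

Frame 1: CAT GAA AGT GTA AAT GAT ACC CAG CCG CTG ATT AGA AAT GTA GCT CGC — no ATG→stop ORF.
Frame 2: ATG AAA GTG TAA ATG ATA CCC AGC CGC TGA TTA GAA ATG TAG CTC GCC — ATG at 2, stop TAA at 11 → 12 nt; ATG at 14, stop TGA at 29 → 18 nt; ATG at 38, stop TAG at 41 → 6 nt.
Frame 3: TGA AAG TGT AAA TGA TAC CCA GCC GCT GAT TAG AAA TGT AGC TCG CCT — no ATG→stop ORF.
Largest ORF found is 18 nucleotides < 21, so no.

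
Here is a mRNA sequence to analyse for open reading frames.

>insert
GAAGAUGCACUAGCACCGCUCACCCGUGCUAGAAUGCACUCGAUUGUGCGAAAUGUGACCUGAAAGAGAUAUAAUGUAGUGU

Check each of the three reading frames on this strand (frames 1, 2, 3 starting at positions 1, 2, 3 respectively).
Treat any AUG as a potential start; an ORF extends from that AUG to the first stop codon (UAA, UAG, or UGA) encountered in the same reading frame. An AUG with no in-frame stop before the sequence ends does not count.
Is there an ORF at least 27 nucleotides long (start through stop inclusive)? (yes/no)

Frame 1: GAA GAU GCA CUA GCA CCG CUC ACC CGU GCU AGA AUG CAC UCG AUU GUG CGA AAU GUG ACC UGA AAG AGA UAU AAU GUA GUG — AUG at 34, stop UGA at 61 → 30 nt.
Frame 2: AAG AUG CAC UAG CAC CGC UCA CCC GUG CUA GAA UGC ACU CGA UUG UGC GAA AUG UGA CCU GAA AGA GAU AUA AUG UAG UGU — AUG at 5, stop UAG at 11 → 9 nt; AUG at 53, stop UGA at 56 → 6 nt; AUG at 74, stop UAG at 77 → 6 nt.
Frame 3: AGA UGC ACU AGC ACC GCU CAC CCG UGC UAG AAU GCA CUC GAU UGU GCG AAA UGU GAC CUG AAA GAG AUA UAA UGU AGU — no AUG→stop ORF.
Frame 1 has an ORF of 30 nucleotides (positions 34–63) ≥ 27, so yes.

yes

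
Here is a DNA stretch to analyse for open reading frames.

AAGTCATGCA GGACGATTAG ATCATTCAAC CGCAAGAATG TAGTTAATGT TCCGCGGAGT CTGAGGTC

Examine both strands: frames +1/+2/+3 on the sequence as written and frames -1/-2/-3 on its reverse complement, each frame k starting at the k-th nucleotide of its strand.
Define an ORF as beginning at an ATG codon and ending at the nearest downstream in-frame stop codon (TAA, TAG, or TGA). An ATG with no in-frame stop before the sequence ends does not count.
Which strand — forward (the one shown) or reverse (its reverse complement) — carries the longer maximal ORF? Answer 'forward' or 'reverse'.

Reverse complement (5'→3'): GACCTCAGACTCCGCGGAACATTAACTACATTCTTGCGGTTGAATGATCTAATCGTCCTGCATGACTT
Frame +1: AAG TCA TGC AGG ACG ATT AGA TCA TTC AAC CGC AAG AAT GTA GTT AAT GTT CCG CGG AGT CTG AGG — no ATG→stop ORF.
Frame +2: AGT CAT GCA GGA CGA TTA GAT CAT TCA ACC GCA AGA ATG TAG TTA ATG TTC CGC GGA GTC TGA GGT — ATG at 38, stop TAG at 41 → 6 nt; ATG at 47, stop TGA at 62 → 18 nt.
Frame +3: GTC ATG CAG GAC GAT TAG ATC ATT CAA CCG CAA GAA TGT AGT TAA TGT TCC GCG GAG TCT GAG GTC — ATG at 6, stop TAG at 18 → 15 nt.
Frame -1: GAC CTC AGA CTC CGC GGA ACA TTA ACT ACA TTC TTG CGG TTG AAT GAT CTA ATC GTC CTG CAT GAC — no ATG→stop ORF.
Frame -2: ACC TCA GAC TCC GCG GAA CAT TAA CTA CAT TCT TGC GGT TGA ATG ATC TAA TCG TCC TGC ATG ACT — ATG at 44, stop TAA at 50 → 9 nt.
Frame -3: CCT CAG ACT CCG CGG AAC ATT AAC TAC ATT CTT GCG GTT GAA TGA TCT AAT CGT CCT GCA TGA CTT — no ATG→stop ORF.
Forward-strand max 18 nt; reverse-strand max 9 nt. The forward strand has the longer ORF.

forward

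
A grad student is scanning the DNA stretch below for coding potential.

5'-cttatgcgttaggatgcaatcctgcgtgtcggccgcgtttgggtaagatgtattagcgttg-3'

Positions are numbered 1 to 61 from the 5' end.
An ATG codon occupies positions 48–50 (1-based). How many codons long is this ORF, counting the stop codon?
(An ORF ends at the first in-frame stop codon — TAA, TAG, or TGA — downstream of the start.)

Codons from position 48: ATG (48–50), TAT (51–53), TAG (54–56).
TAG is the first in-frame stop; that's 3 codons including the stop.

3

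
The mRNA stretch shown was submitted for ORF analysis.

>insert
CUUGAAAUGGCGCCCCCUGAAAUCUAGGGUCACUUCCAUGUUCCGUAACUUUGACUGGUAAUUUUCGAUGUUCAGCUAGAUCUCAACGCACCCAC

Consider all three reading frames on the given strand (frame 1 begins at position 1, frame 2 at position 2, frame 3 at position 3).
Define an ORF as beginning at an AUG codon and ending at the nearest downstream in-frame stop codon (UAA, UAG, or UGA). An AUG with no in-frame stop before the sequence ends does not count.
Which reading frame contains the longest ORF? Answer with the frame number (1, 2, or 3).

Frame 1: CUU GAA AUG GCG CCC CCU GAA AUC UAG GGU CAC UUC CAU GUU CCG UAA CUU UGA CUG GUA AUU UUC GAU GUU CAG CUA GAU CUC AAC GCA CCC — AUG at 7, stop UAG at 25 → 21 nt.
Frame 2: UUG AAA UGG CGC CCC CUG AAA UCU AGG GUC ACU UCC AUG UUC CGU AAC UUU GAC UGG UAA UUU UCG AUG UUC AGC UAG AUC UCA ACG CAC CCA — AUG at 38, stop UAA at 59 → 24 nt; AUG at 68, stop UAG at 77 → 12 nt.
Frame 3: UGA AAU GGC GCC CCC UGA AAU CUA GGG UCA CUU CCA UGU UCC GUA ACU UUG ACU GGU AAU UUU CGA UGU UCA GCU AGA UCU CAA CGC ACC CAC — no AUG→stop ORF.
Longest ORF is 24 nt in frame 2 (positions 38–61).

2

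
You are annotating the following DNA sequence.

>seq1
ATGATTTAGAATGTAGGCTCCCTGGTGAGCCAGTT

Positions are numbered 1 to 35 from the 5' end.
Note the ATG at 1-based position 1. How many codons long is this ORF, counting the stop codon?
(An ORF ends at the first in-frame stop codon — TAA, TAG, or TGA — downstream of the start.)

Codons from position 1: ATG (1–3), ATT (4–6), TAG (7–9).
TAG is the first in-frame stop; that's 3 codons including the stop.

3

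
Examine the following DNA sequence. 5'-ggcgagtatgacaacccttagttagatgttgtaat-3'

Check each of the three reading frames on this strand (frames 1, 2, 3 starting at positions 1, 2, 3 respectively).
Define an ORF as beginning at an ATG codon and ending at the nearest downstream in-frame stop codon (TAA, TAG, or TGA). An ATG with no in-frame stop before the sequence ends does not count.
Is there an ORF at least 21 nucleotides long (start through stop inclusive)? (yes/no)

no

Frame 1: GGC GAG TAT GAC AAC CCT TAG TTA GAT GTT GTA — no ATG→stop ORF.
Frame 2: GCG AGT ATG ACA ACC CTT AGT TAG ATG TTG TAA — ATG at 8, stop TAG at 23 → 18 nt; ATG at 26, stop TAA at 32 → 9 nt.
Frame 3: CGA GTA TGA CAA CCC TTA GTT AGA TGT TGT AAT — no ATG→stop ORF.
Largest ORF found is 18 nucleotides < 21, so no.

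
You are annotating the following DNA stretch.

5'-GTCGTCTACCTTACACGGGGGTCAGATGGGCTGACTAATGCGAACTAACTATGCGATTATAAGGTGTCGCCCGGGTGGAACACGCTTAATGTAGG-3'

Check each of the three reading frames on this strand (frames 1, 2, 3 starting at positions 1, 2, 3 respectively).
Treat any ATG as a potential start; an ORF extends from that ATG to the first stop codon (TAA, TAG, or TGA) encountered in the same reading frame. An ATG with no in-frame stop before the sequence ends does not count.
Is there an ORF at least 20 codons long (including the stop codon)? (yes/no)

no

Frame 1: GTC GTC TAC CTT ACA CGG GGG TCA GAT GGG CTG ACT AAT GCG AAC TAA CTA TGC GAT TAT AAG GTG TCG CCC GGG TGG AAC ACG CTT AAT GTA — no ATG→stop ORF.
Frame 2: TCG TCT ACC TTA CAC GGG GGT CAG ATG GGC TGA CTA ATG CGA ACT AAC TAT GCG ATT ATA AGG TGT CGC CCG GGT GGA ACA CGC TTA ATG TAG — ATG at 26, stop TGA at 32 → 9 nt; ATG at 38, stop TAG at 92 → 57 nt; ATG at 89, stop TAG at 92 → 6 nt.
Frame 3: CGT CTA CCT TAC ACG GGG GTC AGA TGG GCT GAC TAA TGC GAA CTA ACT ATG CGA TTA TAA GGT GTC GCC CGG GTG GAA CAC GCT TAA TGT AGG — ATG at 51, stop TAA at 60 → 12 nt.
Largest ORF found is 19 codons < 20, so no.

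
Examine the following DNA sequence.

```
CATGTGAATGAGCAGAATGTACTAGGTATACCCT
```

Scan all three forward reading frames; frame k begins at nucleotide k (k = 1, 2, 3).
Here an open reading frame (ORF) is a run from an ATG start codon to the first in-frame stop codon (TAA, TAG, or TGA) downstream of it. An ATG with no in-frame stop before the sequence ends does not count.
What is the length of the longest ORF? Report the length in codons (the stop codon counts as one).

6

Frame 1: CAT GTG AAT GAG CAG AAT GTA CTA GGT ATA CCC — no ATG→stop ORF.
Frame 2: ATG TGA ATG AGC AGA ATG TAC TAG GTA TAC CCT — ATG at 2, stop TGA at 5 → 6 nt; ATG at 8, stop TAG at 23 → 18 nt; ATG at 17, stop TAG at 23 → 9 nt.
Frame 3: TGT GAA TGA GCA GAA TGT ACT AGG TAT ACC — no ATG→stop ORF.
Longest: frame 2, positions 8–25, 18 nt = 6 codons = 5 aa. → 6 codons.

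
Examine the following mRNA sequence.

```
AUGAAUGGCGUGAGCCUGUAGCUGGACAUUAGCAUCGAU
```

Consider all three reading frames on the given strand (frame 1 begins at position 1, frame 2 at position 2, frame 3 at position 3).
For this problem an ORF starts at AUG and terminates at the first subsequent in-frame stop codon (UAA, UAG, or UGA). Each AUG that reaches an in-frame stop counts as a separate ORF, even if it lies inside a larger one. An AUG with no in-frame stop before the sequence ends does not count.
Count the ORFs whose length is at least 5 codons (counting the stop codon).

1

Frame 1: AUG AAU GGC GUG AGC CUG UAG CUG GAC AUU AGC AUC GAU — AUG at 1, stop UAG at 19 → 21 nt.
Frame 2: UGA AUG GCG UGA GCC UGU AGC UGG ACA UUA GCA UCG — AUG at 5, stop UGA at 11 → 9 nt.
Frame 3: GAA UGG CGU GAG CCU GUA GCU GGA CAU UAG CAU CGA — no AUG→stop ORF.
ORFs ≥ 5 codons: frame 1 1–21 (7 codons). Count = 1.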